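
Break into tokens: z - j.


Scan left to right, longest-match per lexeme
Tokens: ID(z), OP(-), ID(j)


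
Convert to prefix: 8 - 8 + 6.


left-to-right (same/higher precedence on left): tree is (+ (- 8 8) 6)
Prefix: + - 8 8 6


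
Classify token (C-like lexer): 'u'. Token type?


Pattern: letter/underscore followed by alphanumerics, not a keyword
Type: IDENTIFIER


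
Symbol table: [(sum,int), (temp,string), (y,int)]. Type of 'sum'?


Lookup 'sum' → type int


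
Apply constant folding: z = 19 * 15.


19 * 15 = 285 at compile time
Optimized: z = 285


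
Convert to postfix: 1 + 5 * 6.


* has higher precedence, evaluate 5*6 first
Postfix: 1 5 6 * +


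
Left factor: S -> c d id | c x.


Common prefix: 'c'
Factored: S -> c S', S' -> d id | x


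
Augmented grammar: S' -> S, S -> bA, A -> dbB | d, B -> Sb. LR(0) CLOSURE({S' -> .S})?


Start: S' -> .S
For each item with dot before a nonterminal B, add B -> .γ for every B-production
Closure: [S' -> .S, S -> .bA]


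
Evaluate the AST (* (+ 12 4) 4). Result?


Evaluate inner: (+ 12 4) = 16
Evaluate root: (* 16 4) = 64
Result: 64


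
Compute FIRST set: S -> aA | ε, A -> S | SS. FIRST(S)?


Per alternative of S: FIRST(aA) = {a}; FIRST(ε) = {ε}
FIRST(S) = {a, ε}


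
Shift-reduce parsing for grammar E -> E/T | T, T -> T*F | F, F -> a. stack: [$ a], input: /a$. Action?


'a' on top is the handle for F -> a
Action: reduce (F -> a)


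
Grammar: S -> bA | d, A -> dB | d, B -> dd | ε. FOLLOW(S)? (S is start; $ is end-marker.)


$ ∈ FOLLOW(S). For each A -> αBβ: add FIRST(β)\{ε} to FOLLOW(B); if β nullable, add FOLLOW(A).
FOLLOW(S) = {$}


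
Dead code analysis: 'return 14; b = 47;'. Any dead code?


statement follows a return and is unreachable
Dead: 'b = 47'


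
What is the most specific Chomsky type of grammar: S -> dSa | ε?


Single nonterminal LHS, but d^n a^n is not regular
Classification: Type 2 (Context-Free)


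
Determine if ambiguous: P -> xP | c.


right-linear, alternatives start with distinct terminals 'x' vs 'c': unique leftmost derivation
Unambiguous


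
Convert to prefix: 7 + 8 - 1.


left-to-right (same/higher precedence on left): tree is (- (+ 7 8) 1)
Prefix: - + 7 8 1


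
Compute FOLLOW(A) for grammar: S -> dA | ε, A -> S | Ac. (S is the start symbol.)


$ ∈ FOLLOW(S). For each A -> αBβ: add FIRST(β)\{ε} to FOLLOW(B); if β nullable, add FOLLOW(A).
FOLLOW(A) = {$, c}


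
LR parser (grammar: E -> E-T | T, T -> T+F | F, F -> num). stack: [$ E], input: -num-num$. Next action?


shift '-' to continue E -> E-T
Action: shift


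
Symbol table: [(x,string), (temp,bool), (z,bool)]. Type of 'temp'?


Lookup 'temp' → type bool


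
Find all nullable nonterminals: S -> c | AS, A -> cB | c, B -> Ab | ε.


A nonterminal is nullable iff some alternative derives ε (directly, or every symbol in it is nullable)
Nullable: {B}


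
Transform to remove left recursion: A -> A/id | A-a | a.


Left-recursive alternatives: A/id, A-a; non-recursive: a
Introduce A': A -> aA', A' -> /idA' | -aA' | ε


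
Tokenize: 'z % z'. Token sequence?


Scan left to right, longest-match per lexeme
Tokens: ID(z), OP(%), ID(z)


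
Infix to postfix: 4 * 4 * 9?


Left to right (same or higher precedence on left)
Postfix: 4 4 * 9 *


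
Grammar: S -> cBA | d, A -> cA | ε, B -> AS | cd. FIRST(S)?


Per alternative of S: FIRST(cBA) = {c}; FIRST(d) = {d}
FIRST(S) = {c, d}


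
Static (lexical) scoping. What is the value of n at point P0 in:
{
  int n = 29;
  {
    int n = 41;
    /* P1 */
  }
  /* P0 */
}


n declared in the same block as P0
n = 29


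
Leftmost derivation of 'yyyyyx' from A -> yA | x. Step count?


Derivation: A => yA => yyA => yyyA => yyyyA => yyyyyA => yyyyyx
Steps: 6


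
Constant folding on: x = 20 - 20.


20 - 20 = 0 at compile time
Optimized: x = 0


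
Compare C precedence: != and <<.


'<<' is shift (level 8); '!=' is equality (level 6)
Higher level binds tighter
'<<' has higher precedence than '!='


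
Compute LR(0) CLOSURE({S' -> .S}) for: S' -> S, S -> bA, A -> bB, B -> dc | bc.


Start: S' -> .S
For each item with dot before a nonterminal B, add B -> .γ for every B-production
Closure: [S' -> .S, S -> .bA]


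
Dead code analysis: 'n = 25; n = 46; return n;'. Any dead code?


first assignment to n is overwritten before any read
Dead: 'n = 25'


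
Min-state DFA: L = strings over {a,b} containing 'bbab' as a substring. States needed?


KMP-style automaton: 4 progress states + 1 absorbing accept = 5
Minimal DFA: 5 states


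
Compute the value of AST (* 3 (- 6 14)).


Evaluate inner: (- 6 14) = -8
Evaluate root: (* 3 -8) = -24
Result: -24


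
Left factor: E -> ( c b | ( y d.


Common prefix: '('
Factored: E -> ( E', E' -> c b | y d


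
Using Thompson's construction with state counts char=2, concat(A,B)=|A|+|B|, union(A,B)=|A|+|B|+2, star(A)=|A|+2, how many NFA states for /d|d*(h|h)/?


Syntax tree has 4 char leaf(s), 2 union(s), 1 star(s)
chars contribute 4×2 = 8; each union adds +2; each star adds +2
Total: 8 + 4 + 2 = 14 states


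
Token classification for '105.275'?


Pattern: digits with a decimal point
Type: FLOAT_LITERAL


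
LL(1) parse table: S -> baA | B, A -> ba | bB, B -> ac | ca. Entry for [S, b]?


For [S, b]: 'b' ∈ FIRST(baA)
Entry: S -> baA


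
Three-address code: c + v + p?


Break into single-operator statements:
t1 = c + v
t2 = t1 + p


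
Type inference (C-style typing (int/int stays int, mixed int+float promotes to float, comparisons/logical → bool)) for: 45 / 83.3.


Operand types: int / float
Rule: mixed int/float promotes to float; int/int stays int
Result type: float


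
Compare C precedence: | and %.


'%' is multiplicative (level 10); '|' is bitwise OR (level 3)
Higher level binds tighter
'%' has higher precedence than '|'


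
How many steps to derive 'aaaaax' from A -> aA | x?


Derivation: A => aA => aaA => aaaA => aaaaA => aaaaaA => aaaaax
Steps: 6


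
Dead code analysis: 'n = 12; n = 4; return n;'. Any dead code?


first assignment to n is overwritten before any read
Dead: 'n = 12'


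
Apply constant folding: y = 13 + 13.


13 + 13 = 26 at compile time
Optimized: y = 26


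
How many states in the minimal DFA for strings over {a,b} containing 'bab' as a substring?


KMP-style automaton: 3 progress states + 1 absorbing accept = 4
Minimal DFA: 4 states


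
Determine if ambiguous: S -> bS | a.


right-linear, alternatives start with distinct terminals 'b' vs 'a': unique leftmost derivation
Unambiguous


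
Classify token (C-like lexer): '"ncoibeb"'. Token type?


Pattern: double-quoted sequence
Type: STRING_LITERAL


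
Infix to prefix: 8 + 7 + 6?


left-to-right (same/higher precedence on left): tree is (+ (+ 8 7) 6)
Prefix: + + 8 7 6


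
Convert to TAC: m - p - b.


Break into single-operator statements:
t1 = m - p
t2 = t1 - b


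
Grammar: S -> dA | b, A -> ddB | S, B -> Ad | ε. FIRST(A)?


Per alternative of A: FIRST(ddB) = {d}; FIRST(S) = {b, d}
FIRST(A) = {b, d}


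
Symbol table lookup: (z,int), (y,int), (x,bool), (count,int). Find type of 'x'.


Lookup 'x' → type bool


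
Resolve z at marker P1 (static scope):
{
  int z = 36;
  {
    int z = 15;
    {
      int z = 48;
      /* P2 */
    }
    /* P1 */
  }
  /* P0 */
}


z declared in the same block as P1
z = 15


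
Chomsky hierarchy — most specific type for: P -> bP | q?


Right-linear: every RHS is a terminal or a terminal followed by one nonterminal
Classification: Type 3 (Regular)


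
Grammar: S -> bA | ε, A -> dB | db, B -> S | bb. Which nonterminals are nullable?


A nonterminal is nullable iff some alternative derives ε (directly, or every symbol in it is nullable)
Nullable: {B, S}


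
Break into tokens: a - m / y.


Scan left to right, longest-match per lexeme
Tokens: ID(a), OP(-), ID(m), OP(/), ID(y)


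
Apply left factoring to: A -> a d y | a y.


Common prefix: 'a'
Factored: A -> a A', A' -> d y | y


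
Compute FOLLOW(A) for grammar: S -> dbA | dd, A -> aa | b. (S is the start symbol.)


$ ∈ FOLLOW(S). For each A -> αBβ: add FIRST(β)\{ε} to FOLLOW(B); if β nullable, add FOLLOW(A).
FOLLOW(A) = {$}


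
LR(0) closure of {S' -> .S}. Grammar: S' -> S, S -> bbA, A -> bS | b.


Start: S' -> .S
For each item with dot before a nonterminal B, add B -> .γ for every B-production
Closure: [S' -> .S, S -> .bbA]


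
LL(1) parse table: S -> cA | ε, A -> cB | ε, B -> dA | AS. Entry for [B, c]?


For [B, c]: 'c' ∈ FIRST(AS)
Entry: B -> AS


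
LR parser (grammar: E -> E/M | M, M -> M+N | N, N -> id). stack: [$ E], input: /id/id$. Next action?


shift '/' to continue E -> E/M
Action: shift


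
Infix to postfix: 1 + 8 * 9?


* has higher precedence, evaluate 8*9 first
Postfix: 1 8 9 * +


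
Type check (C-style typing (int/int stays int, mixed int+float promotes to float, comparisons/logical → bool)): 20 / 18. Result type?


Operand types: int / int
Rule: mixed int/float promotes to float; int/int stays int
Result type: int


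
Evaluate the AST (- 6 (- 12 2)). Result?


Evaluate inner: (- 12 2) = 10
Evaluate root: (- 6 10) = -4
Result: -4


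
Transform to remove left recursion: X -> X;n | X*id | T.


Left-recursive alternatives: X;n, X*id; non-recursive: T
Introduce X': X -> TX', X' -> ;nX' | *idX' | ε


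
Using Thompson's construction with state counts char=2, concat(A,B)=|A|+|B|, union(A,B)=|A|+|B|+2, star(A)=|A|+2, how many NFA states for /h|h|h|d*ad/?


Syntax tree has 6 char leaf(s), 3 union(s), 1 star(s)
chars contribute 6×2 = 12; each union adds +2; each star adds +2
Total: 12 + 6 + 2 = 20 states


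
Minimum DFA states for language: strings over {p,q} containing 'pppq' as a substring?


KMP-style automaton: 4 progress states + 1 absorbing accept = 5
Minimal DFA: 5 states


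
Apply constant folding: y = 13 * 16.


13 * 16 = 208 at compile time
Optimized: y = 208


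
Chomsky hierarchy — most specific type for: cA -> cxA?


LHS has context (more than one symbol) and |LHS| ≤ |RHS|
Classification: Type 1 (Context-Sensitive)


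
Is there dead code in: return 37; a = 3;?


statement follows a return and is unreachable
Dead: 'a = 3'


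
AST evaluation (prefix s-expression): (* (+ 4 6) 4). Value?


Evaluate inner: (+ 4 6) = 10
Evaluate root: (* 10 4) = 40
Result: 40


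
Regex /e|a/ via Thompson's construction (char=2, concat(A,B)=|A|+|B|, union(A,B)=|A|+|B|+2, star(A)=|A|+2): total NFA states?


Syntax tree has 2 char leaf(s), 1 union(s), 0 star(s)
chars contribute 2×2 = 4; each union adds +2; each star adds +2
Total: 4 + 2 + 0 = 6 states


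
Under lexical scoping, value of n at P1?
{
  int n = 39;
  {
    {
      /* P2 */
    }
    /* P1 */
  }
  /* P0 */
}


P1's block does not declare n; resolves to the enclosing declaration at depth 0
n = 39


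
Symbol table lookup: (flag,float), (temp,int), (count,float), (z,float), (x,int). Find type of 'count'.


Lookup 'count' → type float


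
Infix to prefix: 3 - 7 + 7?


left-to-right (same/higher precedence on left): tree is (+ (- 3 7) 7)
Prefix: + - 3 7 7


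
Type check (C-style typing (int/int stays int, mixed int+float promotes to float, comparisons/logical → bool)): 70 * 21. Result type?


Operand types: int * int
Rule: mixed int/float promotes to float; int/int stays int
Result type: int


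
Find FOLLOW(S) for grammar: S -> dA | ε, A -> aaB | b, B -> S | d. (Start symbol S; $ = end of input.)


$ ∈ FOLLOW(S). For each A -> αBβ: add FIRST(β)\{ε} to FOLLOW(B); if β nullable, add FOLLOW(A).
FOLLOW(S) = {$}


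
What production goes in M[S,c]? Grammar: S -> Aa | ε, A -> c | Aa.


For [S, c]: 'c' ∈ FIRST(Aa)
Entry: S -> Aa


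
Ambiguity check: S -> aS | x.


right-linear, alternatives start with distinct terminals 'a' vs 'x': unique leftmost derivation
Unambiguous


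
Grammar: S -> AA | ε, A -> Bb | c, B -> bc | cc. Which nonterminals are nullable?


A nonterminal is nullable iff some alternative derives ε (directly, or every symbol in it is nullable)
Nullable: {S}


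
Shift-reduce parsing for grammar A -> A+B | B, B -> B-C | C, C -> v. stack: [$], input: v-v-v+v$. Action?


no handle on stack; shift 'v'
Action: shift


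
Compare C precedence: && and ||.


'&&' is logical AND (level 2); '||' is logical OR (level 1)
Higher level binds tighter
'&&' has higher precedence than '||'


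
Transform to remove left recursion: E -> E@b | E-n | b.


Left-recursive alternatives: E@b, E-n; non-recursive: b
Introduce E': E -> bE', E' -> @bE' | -nE' | ε


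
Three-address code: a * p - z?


Break into single-operator statements:
t1 = a * p
t2 = t1 - z


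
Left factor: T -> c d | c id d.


Common prefix: 'c'
Factored: T -> c T', T' -> d | id d


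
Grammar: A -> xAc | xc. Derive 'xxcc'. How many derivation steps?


Derivation: A => xAc => xxcc
Steps: 2


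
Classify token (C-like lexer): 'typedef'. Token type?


Pattern: reserved word
Type: KEYWORD


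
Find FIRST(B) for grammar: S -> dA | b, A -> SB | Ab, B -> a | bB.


Per alternative of B: FIRST(a) = {a}; FIRST(bB) = {b}
FIRST(B) = {a, b}


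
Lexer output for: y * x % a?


Scan left to right, longest-match per lexeme
Tokens: ID(y), OP(*), ID(x), OP(%), ID(a)


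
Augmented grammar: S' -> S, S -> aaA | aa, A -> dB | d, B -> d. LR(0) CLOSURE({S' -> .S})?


Start: S' -> .S
For each item with dot before a nonterminal B, add B -> .γ for every B-production
Closure: [S' -> .S, S -> .aaA, S -> .aa]


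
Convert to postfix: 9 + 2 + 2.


Left to right (same or higher precedence on left)
Postfix: 9 2 + 2 +


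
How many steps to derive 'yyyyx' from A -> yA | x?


Derivation: A => yA => yyA => yyyA => yyyyA => yyyyx
Steps: 5


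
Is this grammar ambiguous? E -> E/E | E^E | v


'v/v^v' has two parse trees (no precedence encoded between / and ^)
Ambiguous


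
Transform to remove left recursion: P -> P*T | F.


Left-recursive alternatives: P*T; non-recursive: F
Introduce P': P -> FP', P' -> *TP' | ε


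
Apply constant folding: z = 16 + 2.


16 + 2 = 18 at compile time
Optimized: z = 18


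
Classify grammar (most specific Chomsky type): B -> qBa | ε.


Single nonterminal LHS, but q^n a^n is not regular
Classification: Type 2 (Context-Free)


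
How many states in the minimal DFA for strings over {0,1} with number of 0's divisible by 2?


Track (count of 0) mod 2: states 0..1, accept at 0
Minimal DFA: 2 states


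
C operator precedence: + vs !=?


'+' is additive (level 9); '!=' is equality (level 6)
Higher level binds tighter
'+' has higher precedence than '!='


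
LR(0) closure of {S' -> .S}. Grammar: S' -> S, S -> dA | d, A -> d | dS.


Start: S' -> .S
For each item with dot before a nonterminal B, add B -> .γ for every B-production
Closure: [S' -> .S, S -> .dA, S -> .d]


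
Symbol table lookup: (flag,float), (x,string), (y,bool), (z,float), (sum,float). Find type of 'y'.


Lookup 'y' → type bool


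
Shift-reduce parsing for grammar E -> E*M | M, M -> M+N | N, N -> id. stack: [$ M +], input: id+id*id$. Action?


no handle; shift 'id'
Action: shift


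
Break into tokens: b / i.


Scan left to right, longest-match per lexeme
Tokens: ID(b), OP(/), ID(i)


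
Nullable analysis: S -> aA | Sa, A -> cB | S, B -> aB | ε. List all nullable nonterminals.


A nonterminal is nullable iff some alternative derives ε (directly, or every symbol in it is nullable)
Nullable: {B}


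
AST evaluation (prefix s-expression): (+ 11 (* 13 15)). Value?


Evaluate inner: (* 13 15) = 195
Evaluate root: (+ 11 195) = 206
Result: 206


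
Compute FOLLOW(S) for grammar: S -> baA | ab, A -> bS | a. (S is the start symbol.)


$ ∈ FOLLOW(S). For each A -> αBβ: add FIRST(β)\{ε} to FOLLOW(B); if β nullable, add FOLLOW(A).
FOLLOW(S) = {$}


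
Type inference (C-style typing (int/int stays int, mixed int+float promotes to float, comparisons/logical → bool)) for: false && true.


Operand types: bool && bool
Rule: logical operators take bool operands and yield bool
Result type: bool


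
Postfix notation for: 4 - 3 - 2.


Left to right (same or higher precedence on left)
Postfix: 4 3 - 2 -


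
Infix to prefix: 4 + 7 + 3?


left-to-right (same/higher precedence on left): tree is (+ (+ 4 7) 3)
Prefix: + + 4 7 3


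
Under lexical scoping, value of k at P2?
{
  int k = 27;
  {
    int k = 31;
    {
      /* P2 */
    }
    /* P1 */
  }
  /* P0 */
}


P2's block does not declare k; resolves to the enclosing declaration at depth 1
k = 31


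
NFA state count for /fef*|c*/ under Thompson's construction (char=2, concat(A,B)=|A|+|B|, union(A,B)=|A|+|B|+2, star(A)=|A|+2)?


Syntax tree has 4 char leaf(s), 1 union(s), 2 star(s)
chars contribute 4×2 = 8; each union adds +2; each star adds +2
Total: 8 + 2 + 4 = 14 states


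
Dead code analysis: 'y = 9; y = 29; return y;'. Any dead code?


first assignment to y is overwritten before any read
Dead: 'y = 9'


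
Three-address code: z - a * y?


Break into single-operator statements:
t1 = a * y
t2 = z - t1


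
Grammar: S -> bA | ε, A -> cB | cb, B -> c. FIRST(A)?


Per alternative of A: FIRST(cB) = {c}; FIRST(cb) = {c}
FIRST(A) = {c}


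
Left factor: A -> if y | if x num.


Common prefix: 'if'
Factored: A -> if A', A' -> y | x num


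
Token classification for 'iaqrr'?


Pattern: letter/underscore followed by alphanumerics, not a keyword
Type: IDENTIFIER


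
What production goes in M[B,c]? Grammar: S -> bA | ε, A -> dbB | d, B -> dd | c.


For [B, c]: 'c' ∈ FIRST(c)
Entry: B -> c


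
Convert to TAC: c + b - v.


Break into single-operator statements:
t1 = c + b
t2 = t1 - v


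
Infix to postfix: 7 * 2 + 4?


Left to right (same or higher precedence on left)
Postfix: 7 2 * 4 +


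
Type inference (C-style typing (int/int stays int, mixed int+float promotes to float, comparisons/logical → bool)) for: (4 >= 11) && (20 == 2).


Operand types: bool && bool
Rule: logical operators take bool operands and yield bool
Result type: bool


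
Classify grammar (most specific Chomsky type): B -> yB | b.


Right-linear: every RHS is a terminal or a terminal followed by one nonterminal
Classification: Type 3 (Regular)


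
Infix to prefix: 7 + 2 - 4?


left-to-right (same/higher precedence on left): tree is (- (+ 7 2) 4)
Prefix: - + 7 2 4


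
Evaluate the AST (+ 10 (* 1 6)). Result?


Evaluate inner: (* 1 6) = 6
Evaluate root: (+ 10 6) = 16
Result: 16


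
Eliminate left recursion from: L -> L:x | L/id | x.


Left-recursive alternatives: L:x, L/id; non-recursive: x
Introduce L': L -> xL', L' -> :xL' | /idL' | ε


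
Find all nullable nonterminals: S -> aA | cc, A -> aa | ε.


A nonterminal is nullable iff some alternative derives ε (directly, or every symbol in it is nullable)
Nullable: {A}


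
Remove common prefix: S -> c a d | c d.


Common prefix: 'c'
Factored: S -> c S', S' -> a d | d


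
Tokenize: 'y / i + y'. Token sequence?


Scan left to right, longest-match per lexeme
Tokens: ID(y), OP(/), ID(i), OP(+), ID(y)


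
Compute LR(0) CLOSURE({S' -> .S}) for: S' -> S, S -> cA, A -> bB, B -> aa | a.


Start: S' -> .S
For each item with dot before a nonterminal B, add B -> .γ for every B-production
Closure: [S' -> .S, S -> .cA]


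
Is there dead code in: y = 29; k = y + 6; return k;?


y is read by k's definition; k is returned
No dead code


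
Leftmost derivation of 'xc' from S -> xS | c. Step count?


Derivation: S => xS => xc
Steps: 2


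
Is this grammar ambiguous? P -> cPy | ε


balanced c^n…y^n: each string has a unique parse
Unambiguous


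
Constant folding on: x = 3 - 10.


3 - 10 = -7 at compile time
Optimized: x = -7


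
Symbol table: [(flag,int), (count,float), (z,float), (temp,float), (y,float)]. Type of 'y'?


Lookup 'y' → type float


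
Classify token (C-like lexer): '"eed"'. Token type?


Pattern: double-quoted sequence
Type: STRING_LITERAL


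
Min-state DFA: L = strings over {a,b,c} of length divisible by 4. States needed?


Track length mod 4: states 0..3, accept at 0
Minimal DFA: 4 states


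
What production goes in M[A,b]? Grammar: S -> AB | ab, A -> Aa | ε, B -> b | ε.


For [A, b]: ε is nullable and 'b' ∈ FOLLOW(A)
Entry: A -> ε


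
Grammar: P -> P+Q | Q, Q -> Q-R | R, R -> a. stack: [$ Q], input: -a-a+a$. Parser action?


shift '-' to continue Q -> Q-R
Action: shift


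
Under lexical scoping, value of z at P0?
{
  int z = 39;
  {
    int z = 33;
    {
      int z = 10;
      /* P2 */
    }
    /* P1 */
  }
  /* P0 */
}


z declared in the same block as P0
z = 39


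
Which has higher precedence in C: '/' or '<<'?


'/' is multiplicative (level 10); '<<' is shift (level 8)
Higher level binds tighter
'/' has higher precedence than '<<'


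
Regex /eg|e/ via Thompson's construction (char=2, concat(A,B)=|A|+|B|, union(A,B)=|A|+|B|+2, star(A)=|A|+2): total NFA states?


Syntax tree has 3 char leaf(s), 1 union(s), 0 star(s)
chars contribute 3×2 = 6; each union adds +2; each star adds +2
Total: 6 + 2 + 0 = 8 states


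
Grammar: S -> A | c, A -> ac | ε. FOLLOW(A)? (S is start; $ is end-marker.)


$ ∈ FOLLOW(S). For each A -> αBβ: add FIRST(β)\{ε} to FOLLOW(B); if β nullable, add FOLLOW(A).
FOLLOW(A) = {$}


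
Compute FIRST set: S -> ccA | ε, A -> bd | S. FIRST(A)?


Per alternative of A: FIRST(bd) = {b}; FIRST(S) = {c, ε}
FIRST(A) = {b, c, ε}


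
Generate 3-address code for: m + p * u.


Break into single-operator statements:
t1 = p * u
t2 = m + t1


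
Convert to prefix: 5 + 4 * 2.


'*' binds tighter: tree is (+ 5 (* 4 2))
Prefix: + 5 * 4 2


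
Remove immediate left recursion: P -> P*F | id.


Left-recursive alternatives: P*F; non-recursive: id
Introduce P': P -> idP', P' -> *FP' | ε


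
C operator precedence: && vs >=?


'>=' is relational (level 7); '&&' is logical AND (level 2)
Higher level binds tighter
'>=' has higher precedence than '&&'


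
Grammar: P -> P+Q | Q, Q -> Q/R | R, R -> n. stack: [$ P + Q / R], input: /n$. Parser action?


handle 'Q/R' on top
Action: reduce (Q -> Q/R)


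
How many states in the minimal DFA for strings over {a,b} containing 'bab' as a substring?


KMP-style automaton: 3 progress states + 1 absorbing accept = 4
Minimal DFA: 4 states


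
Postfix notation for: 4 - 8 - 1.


Left to right (same or higher precedence on left)
Postfix: 4 8 - 1 -


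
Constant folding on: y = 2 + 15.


2 + 15 = 17 at compile time
Optimized: y = 17


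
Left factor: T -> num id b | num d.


Common prefix: 'num'
Factored: T -> num T', T' -> id b | d


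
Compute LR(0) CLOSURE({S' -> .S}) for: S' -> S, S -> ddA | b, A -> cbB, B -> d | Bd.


Start: S' -> .S
For each item with dot before a nonterminal B, add B -> .γ for every B-production
Closure: [S' -> .S, S -> .ddA, S -> .b]


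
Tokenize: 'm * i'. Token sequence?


Scan left to right, longest-match per lexeme
Tokens: ID(m), OP(*), ID(i)


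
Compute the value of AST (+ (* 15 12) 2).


Evaluate inner: (* 15 12) = 180
Evaluate root: (+ 180 2) = 182
Result: 182


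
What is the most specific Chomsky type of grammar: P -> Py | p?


Left-linear: every RHS is a terminal or one nonterminal followed by a terminal
Classification: Type 3 (Regular)


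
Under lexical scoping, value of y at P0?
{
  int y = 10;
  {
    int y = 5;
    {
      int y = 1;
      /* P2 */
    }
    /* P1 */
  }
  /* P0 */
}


y declared in the same block as P0
y = 10


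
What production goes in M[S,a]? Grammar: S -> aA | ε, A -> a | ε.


For [S, a]: 'a' ∈ FIRST(aA)
Entry: S -> aA


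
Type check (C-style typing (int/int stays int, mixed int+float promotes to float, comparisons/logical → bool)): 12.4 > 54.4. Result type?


Operand types: float > float
Rule: comparison yields bool
Result type: bool


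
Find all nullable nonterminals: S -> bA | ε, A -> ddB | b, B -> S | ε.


A nonterminal is nullable iff some alternative derives ε (directly, or every symbol in it is nullable)
Nullable: {B, S}


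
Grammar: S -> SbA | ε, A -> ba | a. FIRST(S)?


Per alternative of S: FIRST(SbA) = {b}; FIRST(ε) = {ε}
FIRST(S) = {b, ε}


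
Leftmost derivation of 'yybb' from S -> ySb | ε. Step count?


Derivation: S => ySb => yySbb => yybb
Steps: 3


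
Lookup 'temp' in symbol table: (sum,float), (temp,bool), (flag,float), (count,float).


Lookup 'temp' → type bool


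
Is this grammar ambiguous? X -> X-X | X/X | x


'x-x/x' has two parse trees (no precedence encoded between - and /)
Ambiguous


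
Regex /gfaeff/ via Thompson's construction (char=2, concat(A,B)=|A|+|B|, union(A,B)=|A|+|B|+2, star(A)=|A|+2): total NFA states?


Syntax tree has 6 char leaf(s), 0 union(s), 0 star(s)
chars contribute 6×2 = 12; each union adds +2; each star adds +2
Total: 12 + 0 + 0 = 12 states


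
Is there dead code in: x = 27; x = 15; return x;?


first assignment to x is overwritten before any read
Dead: 'x = 27'


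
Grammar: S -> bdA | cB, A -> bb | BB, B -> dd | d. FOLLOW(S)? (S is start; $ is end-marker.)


$ ∈ FOLLOW(S). For each A -> αBβ: add FIRST(β)\{ε} to FOLLOW(B); if β nullable, add FOLLOW(A).
FOLLOW(S) = {$}


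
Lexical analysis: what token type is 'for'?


Pattern: reserved word
Type: KEYWORD


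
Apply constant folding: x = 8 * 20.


8 * 20 = 160 at compile time
Optimized: x = 160


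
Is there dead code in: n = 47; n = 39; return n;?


first assignment to n is overwritten before any read
Dead: 'n = 47'


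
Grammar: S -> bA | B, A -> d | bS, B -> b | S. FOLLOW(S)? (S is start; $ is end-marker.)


$ ∈ FOLLOW(S). For each A -> αBβ: add FIRST(β)\{ε} to FOLLOW(B); if β nullable, add FOLLOW(A).
FOLLOW(S) = {$}


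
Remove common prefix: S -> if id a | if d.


Common prefix: 'if'
Factored: S -> if S', S' -> id a | d


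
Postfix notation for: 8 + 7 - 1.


Left to right (same or higher precedence on left)
Postfix: 8 7 + 1 -


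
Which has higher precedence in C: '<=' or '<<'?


'<<' is shift (level 8); '<=' is relational (level 7)
Higher level binds tighter
'<<' has higher precedence than '<='


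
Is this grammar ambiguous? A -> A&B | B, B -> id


precedence layered via separate nonterminal B: deterministic
Unambiguous


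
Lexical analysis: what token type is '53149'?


Pattern: digits only
Type: INTEGER_LITERAL


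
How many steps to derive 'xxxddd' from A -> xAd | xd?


Derivation: A => xAd => xxAdd => xxxddd
Steps: 3


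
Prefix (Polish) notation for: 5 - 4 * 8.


'*' binds tighter: tree is (- 5 (* 4 8))
Prefix: - 5 * 4 8


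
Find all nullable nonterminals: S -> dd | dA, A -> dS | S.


A nonterminal is nullable iff some alternative derives ε (directly, or every symbol in it is nullable)
Nullable: {}


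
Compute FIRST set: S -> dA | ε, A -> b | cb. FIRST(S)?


Per alternative of S: FIRST(dA) = {d}; FIRST(ε) = {ε}
FIRST(S) = {d, ε}


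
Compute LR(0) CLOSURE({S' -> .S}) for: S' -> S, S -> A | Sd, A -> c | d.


Start: S' -> .S
For each item with dot before a nonterminal B, add B -> .γ for every B-production
Closure: [S' -> .S, S -> .A, S -> .Sd, A -> .c, A -> .d]


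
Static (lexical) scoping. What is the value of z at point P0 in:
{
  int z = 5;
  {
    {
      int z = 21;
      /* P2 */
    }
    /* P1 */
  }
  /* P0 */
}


z declared in the same block as P0
z = 5


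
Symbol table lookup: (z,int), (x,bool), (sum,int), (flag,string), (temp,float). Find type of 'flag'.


Lookup 'flag' → type string


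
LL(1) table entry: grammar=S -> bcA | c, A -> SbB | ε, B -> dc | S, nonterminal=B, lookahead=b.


For [B, b]: 'b' ∈ FIRST(S)
Entry: B -> S


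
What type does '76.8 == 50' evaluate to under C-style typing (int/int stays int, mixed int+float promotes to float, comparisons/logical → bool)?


Operand types: float == int
Rule: comparison yields bool
Result type: bool


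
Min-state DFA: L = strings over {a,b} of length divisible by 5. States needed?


Track length mod 5: states 0..4, accept at 0
Minimal DFA: 5 states


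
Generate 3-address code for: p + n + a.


Break into single-operator statements:
t1 = p + n
t2 = t1 + a


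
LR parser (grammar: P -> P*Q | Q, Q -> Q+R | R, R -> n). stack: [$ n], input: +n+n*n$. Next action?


'n' on top is the handle for R -> n
Action: reduce (R -> n)


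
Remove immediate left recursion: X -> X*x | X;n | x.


Left-recursive alternatives: X*x, X;n; non-recursive: x
Introduce X': X -> xX', X' -> *xX' | ;nX' | ε


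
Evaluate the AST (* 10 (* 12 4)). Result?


Evaluate inner: (* 12 4) = 48
Evaluate root: (* 10 48) = 480
Result: 480


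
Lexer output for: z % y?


Scan left to right, longest-match per lexeme
Tokens: ID(z), OP(%), ID(y)


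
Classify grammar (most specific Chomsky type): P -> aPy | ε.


Single nonterminal LHS, but a^n y^n is not regular
Classification: Type 2 (Context-Free)


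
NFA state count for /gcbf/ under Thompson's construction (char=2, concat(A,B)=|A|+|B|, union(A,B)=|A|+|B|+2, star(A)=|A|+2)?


Syntax tree has 4 char leaf(s), 0 union(s), 0 star(s)
chars contribute 4×2 = 8; each union adds +2; each star adds +2
Total: 8 + 0 + 0 = 8 states


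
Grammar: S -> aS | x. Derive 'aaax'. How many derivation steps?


Derivation: S => aS => aaS => aaaS => aaax
Steps: 4


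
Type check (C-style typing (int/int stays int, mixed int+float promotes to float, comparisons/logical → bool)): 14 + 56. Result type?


Operand types: int + int
Rule: mixed int/float promotes to float; int/int stays int
Result type: int


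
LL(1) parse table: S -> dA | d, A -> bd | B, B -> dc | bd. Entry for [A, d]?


For [A, d]: 'd' ∈ FIRST(B)
Entry: A -> B


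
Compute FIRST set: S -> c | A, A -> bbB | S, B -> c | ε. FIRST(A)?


Per alternative of A: FIRST(bbB) = {b}; FIRST(S) = {b, c}
FIRST(A) = {b, c}


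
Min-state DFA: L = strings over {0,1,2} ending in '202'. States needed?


Track the longest suffix of input matching a prefix of '202': 4 classes (prefixes of length 0..3)
Minimal DFA: 4 states


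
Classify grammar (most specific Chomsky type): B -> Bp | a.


Left-linear: every RHS is a terminal or one nonterminal followed by a terminal
Classification: Type 3 (Regular)


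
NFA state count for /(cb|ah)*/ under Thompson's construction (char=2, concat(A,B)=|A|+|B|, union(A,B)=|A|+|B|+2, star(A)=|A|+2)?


Syntax tree has 4 char leaf(s), 1 union(s), 1 star(s)
chars contribute 4×2 = 8; each union adds +2; each star adds +2
Total: 8 + 2 + 2 = 12 states


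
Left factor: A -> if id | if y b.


Common prefix: 'if'
Factored: A -> if A', A' -> id | y b


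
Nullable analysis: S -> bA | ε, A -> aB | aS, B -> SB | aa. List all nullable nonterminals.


A nonterminal is nullable iff some alternative derives ε (directly, or every symbol in it is nullable)
Nullable: {S}


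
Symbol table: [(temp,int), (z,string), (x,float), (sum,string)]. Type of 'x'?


Lookup 'x' → type float


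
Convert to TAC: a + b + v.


Break into single-operator statements:
t1 = a + b
t2 = t1 + v


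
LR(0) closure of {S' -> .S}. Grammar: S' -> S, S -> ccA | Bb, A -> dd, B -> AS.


Start: S' -> .S
For each item with dot before a nonterminal B, add B -> .γ for every B-production
Closure: [S' -> .S, S -> .ccA, S -> .Bb, B -> .AS, A -> .dd]


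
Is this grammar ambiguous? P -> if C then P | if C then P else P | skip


dangling else: 'if C then if C then skip else skip' parses two ways
Ambiguous


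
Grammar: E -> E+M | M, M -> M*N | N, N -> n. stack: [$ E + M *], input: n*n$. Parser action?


no handle; shift 'n'
Action: shift


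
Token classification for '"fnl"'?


Pattern: double-quoted sequence
Type: STRING_LITERAL


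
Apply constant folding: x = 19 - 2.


19 - 2 = 17 at compile time
Optimized: x = 17


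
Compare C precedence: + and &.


'+' is additive (level 9); '&' is bitwise AND (level 5)
Higher level binds tighter
'+' has higher precedence than '&'


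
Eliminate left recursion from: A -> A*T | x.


Left-recursive alternatives: A*T; non-recursive: x
Introduce A': A -> xA', A' -> *TA' | ε


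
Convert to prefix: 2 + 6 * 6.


'*' binds tighter: tree is (+ 2 (* 6 6))
Prefix: + 2 * 6 6


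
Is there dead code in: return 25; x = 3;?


statement follows a return and is unreachable
Dead: 'x = 3'


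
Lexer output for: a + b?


Scan left to right, longest-match per lexeme
Tokens: ID(a), OP(+), ID(b)


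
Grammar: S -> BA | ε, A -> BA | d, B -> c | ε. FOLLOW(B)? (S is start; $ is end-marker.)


$ ∈ FOLLOW(S). For each A -> αBβ: add FIRST(β)\{ε} to FOLLOW(B); if β nullable, add FOLLOW(A).
FOLLOW(B) = {c, d}


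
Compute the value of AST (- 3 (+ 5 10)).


Evaluate inner: (+ 5 10) = 15
Evaluate root: (- 3 15) = -12
Result: -12


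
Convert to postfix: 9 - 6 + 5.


Left to right (same or higher precedence on left)
Postfix: 9 6 - 5 +


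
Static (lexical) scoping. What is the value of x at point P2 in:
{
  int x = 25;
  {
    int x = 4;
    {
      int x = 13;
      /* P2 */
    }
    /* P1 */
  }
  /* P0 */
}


x declared in the same block as P2
x = 13


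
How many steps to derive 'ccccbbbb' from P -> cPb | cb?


Derivation: P => cPb => ccPbb => cccPbbb => ccccbbbb
Steps: 4


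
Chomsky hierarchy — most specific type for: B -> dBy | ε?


Single nonterminal LHS, but d^n y^n is not regular
Classification: Type 2 (Context-Free)


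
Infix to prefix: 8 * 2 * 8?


left-to-right (same/higher precedence on left): tree is (* (* 8 2) 8)
Prefix: * * 8 2 8


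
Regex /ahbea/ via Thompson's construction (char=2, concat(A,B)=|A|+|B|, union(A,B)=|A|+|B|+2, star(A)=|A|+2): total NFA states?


Syntax tree has 5 char leaf(s), 0 union(s), 0 star(s)
chars contribute 5×2 = 10; each union adds +2; each star adds +2
Total: 10 + 0 + 0 = 10 states


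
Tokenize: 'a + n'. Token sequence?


Scan left to right, longest-match per lexeme
Tokens: ID(a), OP(+), ID(n)


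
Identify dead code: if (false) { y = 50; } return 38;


condition is constant false, so the whole block is unreachable
Dead: 'if (false) { y = 50; }'


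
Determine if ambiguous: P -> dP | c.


right-linear, alternatives start with distinct terminals 'd' vs 'c': unique leftmost derivation
Unambiguous


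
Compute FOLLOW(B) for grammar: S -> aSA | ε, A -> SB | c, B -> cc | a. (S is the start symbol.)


$ ∈ FOLLOW(S). For each A -> αBβ: add FIRST(β)\{ε} to FOLLOW(B); if β nullable, add FOLLOW(A).
FOLLOW(B) = {$, a, c}


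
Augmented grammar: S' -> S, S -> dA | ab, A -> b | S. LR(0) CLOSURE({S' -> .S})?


Start: S' -> .S
For each item with dot before a nonterminal B, add B -> .γ for every B-production
Closure: [S' -> .S, S -> .dA, S -> .ab]


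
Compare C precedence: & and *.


'*' is multiplicative (level 10); '&' is bitwise AND (level 5)
Higher level binds tighter
'*' has higher precedence than '&'


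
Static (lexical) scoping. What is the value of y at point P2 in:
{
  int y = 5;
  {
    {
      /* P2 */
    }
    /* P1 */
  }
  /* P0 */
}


P2's block does not declare y; resolves to the enclosing declaration at depth 0
y = 5


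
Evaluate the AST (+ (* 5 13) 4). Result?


Evaluate inner: (* 5 13) = 65
Evaluate root: (+ 65 4) = 69
Result: 69


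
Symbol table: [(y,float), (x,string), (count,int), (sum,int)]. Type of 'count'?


Lookup 'count' → type int


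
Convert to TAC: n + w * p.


Break into single-operator statements:
t1 = w * p
t2 = n + t1


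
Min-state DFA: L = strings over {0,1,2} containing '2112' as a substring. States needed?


KMP-style automaton: 4 progress states + 1 absorbing accept = 5
Minimal DFA: 5 states


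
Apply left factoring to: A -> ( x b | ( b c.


Common prefix: '('
Factored: A -> ( A', A' -> x b | b c


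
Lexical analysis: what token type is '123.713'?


Pattern: digits with a decimal point
Type: FLOAT_LITERAL


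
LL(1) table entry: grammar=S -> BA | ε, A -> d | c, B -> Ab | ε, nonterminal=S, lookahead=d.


For [S, d]: 'd' ∈ FIRST(BA)
Entry: S -> BA


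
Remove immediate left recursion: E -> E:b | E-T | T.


Left-recursive alternatives: E:b, E-T; non-recursive: T
Introduce E': E -> TE', E' -> :bE' | -TE' | ε


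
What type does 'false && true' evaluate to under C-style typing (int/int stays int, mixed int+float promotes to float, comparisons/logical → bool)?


Operand types: bool && bool
Rule: logical operators take bool operands and yield bool
Result type: bool


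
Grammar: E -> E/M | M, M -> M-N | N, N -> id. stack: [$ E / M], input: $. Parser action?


handle 'E/M' on top; lookahead ∈ FOLLOW(E) = {/, $}
Action: reduce (E -> E/M)


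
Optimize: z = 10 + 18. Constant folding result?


10 + 18 = 28 at compile time
Optimized: z = 28


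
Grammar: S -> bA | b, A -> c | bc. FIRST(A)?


Per alternative of A: FIRST(c) = {c}; FIRST(bc) = {b}
FIRST(A) = {b, c}


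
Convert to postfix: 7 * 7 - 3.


Left to right (same or higher precedence on left)
Postfix: 7 7 * 3 -


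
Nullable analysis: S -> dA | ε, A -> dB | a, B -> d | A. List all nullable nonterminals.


A nonterminal is nullable iff some alternative derives ε (directly, or every symbol in it is nullable)
Nullable: {S}


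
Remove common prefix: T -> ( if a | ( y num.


Common prefix: '('
Factored: T -> ( T', T' -> if a | y num


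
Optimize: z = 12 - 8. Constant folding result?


12 - 8 = 4 at compile time
Optimized: z = 4


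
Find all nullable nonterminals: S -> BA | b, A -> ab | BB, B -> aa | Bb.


A nonterminal is nullable iff some alternative derives ε (directly, or every symbol in it is nullable)
Nullable: {}


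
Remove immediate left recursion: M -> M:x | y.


Left-recursive alternatives: M:x; non-recursive: y
Introduce M': M -> yM', M' -> :xM' | ε


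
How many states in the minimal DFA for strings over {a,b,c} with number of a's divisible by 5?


Track (count of a) mod 5: states 0..4, accept at 0
Minimal DFA: 5 states


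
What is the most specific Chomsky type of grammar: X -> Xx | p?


Left-linear: every RHS is a terminal or one nonterminal followed by a terminal
Classification: Type 3 (Regular)


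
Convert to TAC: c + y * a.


Break into single-operator statements:
t1 = y * a
t2 = c + t1


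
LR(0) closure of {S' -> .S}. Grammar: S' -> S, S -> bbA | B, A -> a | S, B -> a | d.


Start: S' -> .S
For each item with dot before a nonterminal B, add B -> .γ for every B-production
Closure: [S' -> .S, S -> .bbA, S -> .B, B -> .a, B -> .d]


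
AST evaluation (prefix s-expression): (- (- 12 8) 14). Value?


Evaluate inner: (- 12 8) = 4
Evaluate root: (- 4 14) = -10
Result: -10
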